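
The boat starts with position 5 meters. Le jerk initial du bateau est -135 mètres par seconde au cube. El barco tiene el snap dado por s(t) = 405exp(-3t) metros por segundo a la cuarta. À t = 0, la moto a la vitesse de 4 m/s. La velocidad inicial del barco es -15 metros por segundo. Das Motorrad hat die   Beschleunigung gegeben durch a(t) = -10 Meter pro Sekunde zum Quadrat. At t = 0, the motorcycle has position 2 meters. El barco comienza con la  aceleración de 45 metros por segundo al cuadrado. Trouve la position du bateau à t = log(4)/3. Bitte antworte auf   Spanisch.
Necesitamos integrar nuestra ecuación del snap s(t) = 405·exp(-3·t) 4 veces. La antiderivada del snap, con j(0) = -135, da la sacudida: j(t) = -135·exp(-3·t). La integral de la sacudida, con a(0) = 45, da la aceleración: a(t) = 45·exp(-3·t). Tomando ∫a(t)dt y aplicando v(0) = -15, encontramos v(t) = -15·exp(-3·t). Integrando la velocidad y usando la condición inicial x(0) = 5, obtenemos x(t) = 5·exp(-3·t). De la ecuación de la posición x(t) = 5·exp(-3·t), sustituimos t = log(4)/3 para obtener x = 5/4.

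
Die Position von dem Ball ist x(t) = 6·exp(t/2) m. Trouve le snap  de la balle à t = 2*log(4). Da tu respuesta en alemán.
Um dies zu lösen, müssen wir 4 Ableitungen unserer Gleichung für die Position x(t) = 6·exp(t/2) nehmen. Die Ableitung von der Position ergibt die Geschwindigkeit: v(t) = 3·exp(t/2). Die Ableitung von der Geschwindigkeit ergibt die Beschleunigung: a(t) = 3·exp(t/2)/2. Die Ableitung von der Beschleunigung ergibt den Ruck: j(t) = 3·exp(t/2)/4. Die Ableitung von dem Ruck ergibt den Snap: s(t) = 3·exp(t/2)/8. Aus der Gleichung für den Snap s(t) = 3·exp(t/2)/8, setzen wir t = 2*log(4) ein und erhalten s = 3/2.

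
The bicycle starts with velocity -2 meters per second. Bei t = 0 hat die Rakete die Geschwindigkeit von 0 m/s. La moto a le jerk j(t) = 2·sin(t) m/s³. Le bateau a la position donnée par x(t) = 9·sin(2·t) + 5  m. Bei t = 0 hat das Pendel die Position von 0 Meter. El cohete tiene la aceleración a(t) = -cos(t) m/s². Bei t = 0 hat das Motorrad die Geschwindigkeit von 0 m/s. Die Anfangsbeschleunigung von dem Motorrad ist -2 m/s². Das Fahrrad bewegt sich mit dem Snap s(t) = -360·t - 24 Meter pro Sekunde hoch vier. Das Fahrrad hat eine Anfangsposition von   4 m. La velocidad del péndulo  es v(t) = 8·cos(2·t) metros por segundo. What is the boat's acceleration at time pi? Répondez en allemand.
Ausgehend von der Position x(t) = 9·sin(2·t) + 5, nehmen wir 2 Ableitungen. Mit d/dt von x(t) finden wir v(t) = 18·cos(2·t). Die Ableitung von der Geschwindigkeit ergibt die Beschleunigung: a(t) = -36·sin(2·t). Mit a(t) = -36·sin(2·t) und Einsetzen von t = pi, finden wir a = 0.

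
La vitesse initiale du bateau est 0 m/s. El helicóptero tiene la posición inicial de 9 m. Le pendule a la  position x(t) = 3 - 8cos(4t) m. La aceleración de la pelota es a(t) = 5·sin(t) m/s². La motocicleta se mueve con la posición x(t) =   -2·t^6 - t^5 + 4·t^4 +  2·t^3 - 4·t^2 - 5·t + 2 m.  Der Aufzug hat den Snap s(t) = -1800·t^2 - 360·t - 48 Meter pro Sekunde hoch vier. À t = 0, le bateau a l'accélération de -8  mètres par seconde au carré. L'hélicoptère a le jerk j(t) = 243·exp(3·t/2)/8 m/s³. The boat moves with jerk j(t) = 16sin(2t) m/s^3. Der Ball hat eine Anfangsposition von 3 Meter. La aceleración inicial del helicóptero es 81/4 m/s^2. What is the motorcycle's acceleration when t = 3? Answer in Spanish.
Debemos derivar nuestra ecuación de la posición x(t) = -2·t^6 - t^5 + 4·t^4 + 2·t^3 - 4·t^2 - 5·t + 2 2 veces. Tomando d/dt de x(t), encontramos v(t) = -12·t^5 - 5·t^4 + 16·t^3 + 6·t^2 - 8·t - 5. La derivada de la velocidad da la aceleración: a(t) = -60·t^4 - 20·t^3 + 48·t^2 + 12·t - 8. Usando a(t) = -60·t^4 - 20·t^3 + 48·t^2 + 12·t - 8 y sustituyendo t = 3, encontramos a = -4940.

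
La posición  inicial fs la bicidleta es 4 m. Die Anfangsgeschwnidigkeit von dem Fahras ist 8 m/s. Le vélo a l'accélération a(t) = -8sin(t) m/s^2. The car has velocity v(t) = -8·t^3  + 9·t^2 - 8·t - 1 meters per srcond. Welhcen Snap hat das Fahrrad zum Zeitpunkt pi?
Um dies zu lösen, müssen wir 2 Ableitungen unserer Gleichung für die Beschleunigung a(t) = -8·sin(t) nehmen. Durch Ableiten von der Beschleunigung erhalten wir den Ruck: j(t) = -8·cos(t). Durch Ableiten von dem Ruck erhalten wir den Snap: s(t) = 8·sin(t). Mit s(t) = 8·sin(t) und Einsetzen von t = pi, finden wir s = 0.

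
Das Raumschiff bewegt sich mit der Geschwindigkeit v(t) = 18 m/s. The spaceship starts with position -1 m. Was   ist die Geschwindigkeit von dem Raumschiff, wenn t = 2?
Wir haben die Geschwindigkeit v(t) = 18. Durch Einsetzen von t = 2: v(2) = 18.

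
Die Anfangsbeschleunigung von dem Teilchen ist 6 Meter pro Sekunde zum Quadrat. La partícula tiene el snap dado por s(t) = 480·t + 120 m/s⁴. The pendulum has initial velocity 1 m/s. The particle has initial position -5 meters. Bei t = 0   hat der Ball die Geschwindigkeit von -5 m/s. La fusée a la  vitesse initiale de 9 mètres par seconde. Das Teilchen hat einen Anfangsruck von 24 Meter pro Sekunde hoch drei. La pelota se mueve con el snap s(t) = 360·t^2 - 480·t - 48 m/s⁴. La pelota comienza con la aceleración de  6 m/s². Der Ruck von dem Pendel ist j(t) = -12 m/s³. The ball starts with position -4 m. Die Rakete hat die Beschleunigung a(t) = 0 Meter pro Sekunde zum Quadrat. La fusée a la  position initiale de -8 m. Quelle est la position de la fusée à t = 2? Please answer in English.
Starting from acceleration a(t) = 0, we take 2 antiderivatives. The antiderivative of acceleration is velocity. Using v(0) = 9, we get v(t) = 9. Taking ∫v(t)dt and applying x(0) = -8, we find x(t) = 9·t - 8. We have position x(t) = 9·t - 8. Substituting t = 2: x(2) = 10.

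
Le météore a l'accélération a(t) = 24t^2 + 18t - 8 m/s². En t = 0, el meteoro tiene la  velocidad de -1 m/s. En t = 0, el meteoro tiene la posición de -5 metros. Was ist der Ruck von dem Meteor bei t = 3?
Ausgehend von der Beschleunigung a(t) = 24·t^2 + 18·t - 8, nehmen wir 1 Ableitung. Durch Ableiten von der Beschleunigung erhalten wir den Ruck: j(t) = 48·t + 18. Mit j(t) = 48·t + 18 und Einsetzen von t = 3, finden wir j = 162.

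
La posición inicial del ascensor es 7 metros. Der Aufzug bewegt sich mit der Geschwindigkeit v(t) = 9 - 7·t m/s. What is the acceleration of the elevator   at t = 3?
We must differentiate our velocity equation v(t) = 9 - 7·t 1 time. Differentiating velocity, we get acceleration: a(t) = -7. We have acceleration a(t) = -7. Substituting t = 3: a(3) = -7.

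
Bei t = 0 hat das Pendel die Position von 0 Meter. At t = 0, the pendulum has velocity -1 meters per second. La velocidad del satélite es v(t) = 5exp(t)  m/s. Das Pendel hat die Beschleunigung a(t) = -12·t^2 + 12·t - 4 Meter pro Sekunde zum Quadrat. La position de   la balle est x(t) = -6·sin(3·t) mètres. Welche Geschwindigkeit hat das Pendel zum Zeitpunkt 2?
Wir müssen das Integral unserer Gleichung für die Beschleunigung a(t) = -12·t^2 + 12·t - 4 1-mal finden. Durch Integration von der Beschleunigung und Verwendung der Anfangsbedingung v(0) = -1, erhalten wir v(t) = -4·t^3 + 6·t^2 - 4·t - 1. Mit v(t) = -4·t^3 + 6·t^2 - 4·t - 1 und Einsetzen von t = 2, finden wir v = -17.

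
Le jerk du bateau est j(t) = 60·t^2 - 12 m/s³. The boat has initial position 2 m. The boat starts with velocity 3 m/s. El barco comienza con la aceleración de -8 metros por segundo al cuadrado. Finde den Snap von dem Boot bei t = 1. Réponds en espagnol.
Debemos derivar nuestra ecuación de la sacudida j(t) = 60·t^2 - 12 1 vez. Tomando d/dt de j(t), encontramos s(t) = 120·t. Usando s(t) = 120·t y sustituyendo t = 1, encontramos s = 120.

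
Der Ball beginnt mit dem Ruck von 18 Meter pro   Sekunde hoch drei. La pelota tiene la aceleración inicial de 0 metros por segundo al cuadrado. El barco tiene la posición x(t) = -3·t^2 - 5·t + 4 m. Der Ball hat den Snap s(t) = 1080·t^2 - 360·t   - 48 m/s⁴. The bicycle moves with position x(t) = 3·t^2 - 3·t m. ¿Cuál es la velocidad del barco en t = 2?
Partiendo de la posición x(t) = -3·t^2 - 5·t + 4, tomamos 1 derivada. Derivando la posición, obtenemos la velocidad: v(t) = -6·t - 5. De la ecuación de la velocidad v(t) = -6·t - 5, sustituimos t = 2 para obtener v = -17.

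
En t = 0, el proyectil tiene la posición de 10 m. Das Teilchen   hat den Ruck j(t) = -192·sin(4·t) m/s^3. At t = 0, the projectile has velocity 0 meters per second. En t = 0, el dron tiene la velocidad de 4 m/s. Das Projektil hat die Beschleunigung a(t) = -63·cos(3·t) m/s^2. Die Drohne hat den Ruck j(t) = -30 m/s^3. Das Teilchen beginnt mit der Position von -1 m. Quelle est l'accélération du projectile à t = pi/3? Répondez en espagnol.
De la ecuación de la aceleración a(t) = -63·cos(3·t), sustituimos t = pi/3 para obtener a = 63.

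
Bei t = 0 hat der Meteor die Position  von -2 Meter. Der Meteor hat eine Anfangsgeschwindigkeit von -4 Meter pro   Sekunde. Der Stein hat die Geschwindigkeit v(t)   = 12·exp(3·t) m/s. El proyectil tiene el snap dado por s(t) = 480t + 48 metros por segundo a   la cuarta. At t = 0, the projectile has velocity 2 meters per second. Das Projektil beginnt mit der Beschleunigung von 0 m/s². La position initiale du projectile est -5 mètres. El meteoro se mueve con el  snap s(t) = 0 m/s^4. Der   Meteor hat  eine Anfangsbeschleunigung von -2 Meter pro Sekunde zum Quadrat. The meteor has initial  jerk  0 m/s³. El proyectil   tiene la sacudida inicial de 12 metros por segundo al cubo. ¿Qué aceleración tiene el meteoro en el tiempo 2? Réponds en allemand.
Ausgehend von dem Snap s(t) = 0, nehmen wir 2 Stammfunktionen. Das Integral von dem Snap ist der Ruck. Mit j(0) = 0 erhalten wir j(t) = 0. Mit ∫j(t)dt und Anwendung von a(0) = -2, finden wir a(t) = -2. Mit a(t) = -2 und Einsetzen von t = 2, finden wir a = -2.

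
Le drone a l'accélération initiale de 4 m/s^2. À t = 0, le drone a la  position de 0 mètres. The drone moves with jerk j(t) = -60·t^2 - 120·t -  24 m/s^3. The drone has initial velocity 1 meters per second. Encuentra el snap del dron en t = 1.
Debemos derivar nuestra ecuación de la sacudida j(t) = -60·t^2 - 120·t - 24 1 vez. La derivada de la sacudida da el snap: s(t) = -120·t - 120. Tenemos el snap s(t) = -120·t - 120. Sustituyendo t = 1: s(1) = -240.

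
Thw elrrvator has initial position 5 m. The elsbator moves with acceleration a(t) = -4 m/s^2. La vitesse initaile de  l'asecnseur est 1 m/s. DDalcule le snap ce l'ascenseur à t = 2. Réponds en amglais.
To solve this, we need to take 2 derivatives of our acceleration equation a(t) = -4. Taking d/dt of a(t), we find j(t) = 0. Differentiating jerk, we get snap: s(t) = 0. From the given snap equation s(t) = 0, we substitute t = 2 to get s = 0.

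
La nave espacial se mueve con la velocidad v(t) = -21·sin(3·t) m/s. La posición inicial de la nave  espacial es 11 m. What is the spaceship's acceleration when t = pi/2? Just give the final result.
The acceleration at t = pi/2 is a = 0.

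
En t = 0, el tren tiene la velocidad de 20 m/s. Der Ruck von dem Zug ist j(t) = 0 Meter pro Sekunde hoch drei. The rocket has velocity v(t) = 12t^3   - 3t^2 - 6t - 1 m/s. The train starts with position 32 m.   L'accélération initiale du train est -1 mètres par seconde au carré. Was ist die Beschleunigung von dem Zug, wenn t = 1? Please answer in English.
To solve this, we need to take 1 integral of our jerk equation j(t) = 0. Finding the integral of j(t) and using a(0) = -1: a(t) = -1. We have acceleration a(t) = -1. Substituting t = 1: a(1) = -1.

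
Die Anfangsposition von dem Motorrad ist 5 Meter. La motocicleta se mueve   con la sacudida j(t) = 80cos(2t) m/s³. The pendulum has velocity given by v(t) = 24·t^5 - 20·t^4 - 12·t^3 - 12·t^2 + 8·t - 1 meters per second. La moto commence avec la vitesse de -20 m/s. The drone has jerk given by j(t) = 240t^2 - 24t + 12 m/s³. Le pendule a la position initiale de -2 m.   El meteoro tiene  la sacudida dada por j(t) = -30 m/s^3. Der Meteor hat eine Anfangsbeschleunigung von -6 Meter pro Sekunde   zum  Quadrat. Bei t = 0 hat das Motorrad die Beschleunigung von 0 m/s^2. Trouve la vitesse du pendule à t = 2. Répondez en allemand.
Wir haben die Geschwindigkeit v(t) = 24·t^5 - 20·t^4 - 12·t^3 - 12·t^2 + 8·t - 1. Durch Einsetzen von t = 2: v(2) = 319.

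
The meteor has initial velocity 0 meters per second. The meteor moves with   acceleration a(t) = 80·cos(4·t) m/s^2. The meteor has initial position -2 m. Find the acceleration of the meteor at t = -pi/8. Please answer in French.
En utilisant a(t) = 80·cos(4·t) et en substituant t = -pi/8, nous trouvons a = 0.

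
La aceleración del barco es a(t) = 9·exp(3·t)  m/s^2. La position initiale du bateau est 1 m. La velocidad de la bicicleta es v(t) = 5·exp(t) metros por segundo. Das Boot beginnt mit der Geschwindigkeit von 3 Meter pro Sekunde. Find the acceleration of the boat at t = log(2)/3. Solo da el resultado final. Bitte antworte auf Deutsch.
Die Beschleunigung bei t = log(2)/3 ist a = 18.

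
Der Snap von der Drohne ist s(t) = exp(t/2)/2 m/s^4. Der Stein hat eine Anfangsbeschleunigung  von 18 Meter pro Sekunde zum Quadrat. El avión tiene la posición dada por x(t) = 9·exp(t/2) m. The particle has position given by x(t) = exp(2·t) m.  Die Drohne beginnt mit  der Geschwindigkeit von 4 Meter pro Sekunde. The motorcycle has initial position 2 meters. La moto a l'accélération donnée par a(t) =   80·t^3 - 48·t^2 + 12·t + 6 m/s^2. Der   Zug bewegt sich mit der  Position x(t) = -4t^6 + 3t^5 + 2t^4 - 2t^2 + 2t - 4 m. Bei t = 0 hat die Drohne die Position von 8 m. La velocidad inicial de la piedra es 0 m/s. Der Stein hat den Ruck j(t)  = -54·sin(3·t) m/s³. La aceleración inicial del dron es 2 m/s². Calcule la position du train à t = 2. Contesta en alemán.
Aus der Gleichung für die Position x(t) = -4·t^6 + 3·t^5 + 2·t^4 - 2·t^2 + 2·t - 4, setzen wir t = 2 ein und erhalten x = -136.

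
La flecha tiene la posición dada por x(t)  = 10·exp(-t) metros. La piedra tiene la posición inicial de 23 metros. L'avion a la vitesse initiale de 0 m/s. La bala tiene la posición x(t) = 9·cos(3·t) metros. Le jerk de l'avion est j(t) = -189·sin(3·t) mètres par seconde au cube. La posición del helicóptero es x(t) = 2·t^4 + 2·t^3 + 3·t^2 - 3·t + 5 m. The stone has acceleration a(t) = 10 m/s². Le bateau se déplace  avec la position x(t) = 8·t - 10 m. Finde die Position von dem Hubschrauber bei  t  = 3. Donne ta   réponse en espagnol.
Tenemos la posición x(t) = 2·t^4 + 2·t^3 + 3·t^2 - 3·t + 5. Sustituyendo t = 3: x(3) = 239.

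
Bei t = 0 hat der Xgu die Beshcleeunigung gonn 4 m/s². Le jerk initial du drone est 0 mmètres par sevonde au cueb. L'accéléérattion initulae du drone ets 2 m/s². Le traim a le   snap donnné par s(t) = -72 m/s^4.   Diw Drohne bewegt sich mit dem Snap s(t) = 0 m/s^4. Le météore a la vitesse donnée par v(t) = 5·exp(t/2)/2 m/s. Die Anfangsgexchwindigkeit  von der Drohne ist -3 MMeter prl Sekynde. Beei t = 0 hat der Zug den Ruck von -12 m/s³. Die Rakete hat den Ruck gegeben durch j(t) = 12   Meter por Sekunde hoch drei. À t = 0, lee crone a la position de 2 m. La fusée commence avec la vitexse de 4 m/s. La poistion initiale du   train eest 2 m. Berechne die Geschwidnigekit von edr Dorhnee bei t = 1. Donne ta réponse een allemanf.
Um dies zu lösen, müssen wir 3 Stammfunktionen unserer Gleichung für den Snap s(t) = 0 finden. Das Integral von dem Snap ist der Ruck. Mit j(0) = 0 erhalten wir j(t) = 0. Mit ∫j(t)dt und Anwendung von a(0) = 2, finden wir a(t) = 2. Mit ∫a(t)dt und Anwendung von v(0) = -3, finden wir v(t) = 2·t - 3. Mit v(t) = 2·t - 3 und Einsetzen von t = 1, finden wir v = -1.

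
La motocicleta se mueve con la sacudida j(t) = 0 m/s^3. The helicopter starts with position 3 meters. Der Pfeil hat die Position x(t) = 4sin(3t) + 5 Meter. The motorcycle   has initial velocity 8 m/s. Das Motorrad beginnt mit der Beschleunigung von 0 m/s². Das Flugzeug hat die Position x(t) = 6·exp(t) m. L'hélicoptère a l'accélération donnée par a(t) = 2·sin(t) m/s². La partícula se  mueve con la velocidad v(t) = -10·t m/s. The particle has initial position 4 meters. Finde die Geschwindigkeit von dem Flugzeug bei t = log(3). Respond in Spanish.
Para resolver esto, necesitamos tomar 1 derivada de nuestra ecuación de la posición x(t) = 6·exp(t). Derivando la posición, obtenemos la velocidad: v(t) = 6·exp(t). Tenemos la velocidad v(t) = 6·exp(t). Sustituyendo t = log(3): v(log(3)) = 18.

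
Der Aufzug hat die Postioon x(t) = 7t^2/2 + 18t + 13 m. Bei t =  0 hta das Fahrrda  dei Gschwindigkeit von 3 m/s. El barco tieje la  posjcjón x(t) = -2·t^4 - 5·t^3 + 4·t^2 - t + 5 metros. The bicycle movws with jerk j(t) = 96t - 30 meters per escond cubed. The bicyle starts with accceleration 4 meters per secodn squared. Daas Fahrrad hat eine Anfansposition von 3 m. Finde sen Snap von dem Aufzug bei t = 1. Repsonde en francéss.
En partant de la position x(t) = 7·t^2/2 + 18·t + 13, nous prenons 4 dérivées. En prenant d/dt de x(t), nous trouvons v(t) = 7·t + 18. La dérivée de la vitesse donne l'accélération: a(t) = 7. En prenant d/dt de a(t), nous trouvons j(t) = 0. La dérivée du jerk donne le snap: s(t) = 0. En utilisant s(t) = 0 et en substituant t = 1, nous trouvons s = 0.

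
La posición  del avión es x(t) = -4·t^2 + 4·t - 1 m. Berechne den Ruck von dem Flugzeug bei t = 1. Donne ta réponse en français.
En partant de la position x(t) = -4·t^2 + 4·t - 1, nous prenons 3 dérivées. La dérivée de la position donne la vitesse: v(t) = 4 - 8·t. En dérivant la vitesse, nous obtenons l'accélération: a(t) = -8. En dérivant l'accélération, nous obtenons le jerk: j(t) = 0. Nous avons le jerk j(t) = 0. En substituant t = 1: j(1) = 0.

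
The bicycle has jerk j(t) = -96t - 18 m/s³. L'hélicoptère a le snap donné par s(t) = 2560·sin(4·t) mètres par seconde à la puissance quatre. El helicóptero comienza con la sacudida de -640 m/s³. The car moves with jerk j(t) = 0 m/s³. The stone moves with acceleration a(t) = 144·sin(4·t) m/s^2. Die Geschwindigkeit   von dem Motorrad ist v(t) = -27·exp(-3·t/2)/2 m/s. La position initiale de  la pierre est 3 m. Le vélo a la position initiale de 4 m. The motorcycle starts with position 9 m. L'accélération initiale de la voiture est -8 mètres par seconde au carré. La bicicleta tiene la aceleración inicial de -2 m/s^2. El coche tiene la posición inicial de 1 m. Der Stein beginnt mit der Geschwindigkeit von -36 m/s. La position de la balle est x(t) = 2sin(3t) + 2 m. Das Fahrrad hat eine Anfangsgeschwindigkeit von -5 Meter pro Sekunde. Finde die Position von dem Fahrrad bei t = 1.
Wir müssen die Stammfunktion unserer Gleichung für den Ruck j(t) = -96·t - 18 3-mal finden. Mit ∫j(t)dt und Anwendung von a(0) = -2, finden wir a(t) = -48·t^2 - 18·t - 2. Die Stammfunktion von der Beschleunigung, mit v(0) = -5, ergibt die Geschwindigkeit: v(t) = -16·t^3 - 9·t^2 - 2·t - 5. Die Stammfunktion von der Geschwindigkeit, mit x(0) = 4, ergibt die Position: x(t) = -4·t^4 - 3·t^3 - t^2 - 5·t + 4. Aus der Gleichung für die Position x(t) = -4·t^4 - 3·t^3 - t^2 - 5·t + 4, setzen wir t = 1 ein und erhalten x = -9.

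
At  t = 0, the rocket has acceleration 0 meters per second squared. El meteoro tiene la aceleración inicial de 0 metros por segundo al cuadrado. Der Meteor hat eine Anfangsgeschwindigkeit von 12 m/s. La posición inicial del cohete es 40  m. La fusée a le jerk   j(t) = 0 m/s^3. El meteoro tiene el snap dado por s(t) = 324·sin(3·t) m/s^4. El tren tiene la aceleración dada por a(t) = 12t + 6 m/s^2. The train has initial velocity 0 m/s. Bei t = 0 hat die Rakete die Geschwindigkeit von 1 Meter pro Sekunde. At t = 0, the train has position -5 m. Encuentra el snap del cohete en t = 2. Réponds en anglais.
Starting from jerk j(t) = 0, we take 1 derivative. The derivative of jerk gives snap: s(t) = 0. From the given snap equation s(t) = 0, we substitute t = 2 to get s = 0.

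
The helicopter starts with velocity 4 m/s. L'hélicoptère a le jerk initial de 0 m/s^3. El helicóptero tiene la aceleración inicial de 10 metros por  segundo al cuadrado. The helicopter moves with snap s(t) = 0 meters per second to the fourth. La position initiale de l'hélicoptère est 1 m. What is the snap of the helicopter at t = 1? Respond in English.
Using s(t) = 0 and substituting t = 1, we find s = 0.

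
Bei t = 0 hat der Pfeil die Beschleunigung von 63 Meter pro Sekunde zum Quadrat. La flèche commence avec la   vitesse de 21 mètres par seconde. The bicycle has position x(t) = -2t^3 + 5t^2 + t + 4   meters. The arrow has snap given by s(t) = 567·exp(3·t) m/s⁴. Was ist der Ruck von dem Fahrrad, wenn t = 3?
Um dies zu lösen, müssen wir 3 Ableitungen unserer Gleichung für die Position x(t) = -2·t^3 + 5·t^2 + t + 4 nehmen. Die Ableitung von der Position ergibt die Geschwindigkeit: v(t) = -6·t^2 + 10·t + 1. Durch Ableiten von der Geschwindigkeit erhalten wir die Beschleunigung: a(t) = 10 - 12·t. Mit d/dt von a(t) finden wir j(t) = -12. Mit j(t) = -12 und Einsetzen von t = 3, finden wir j = -12.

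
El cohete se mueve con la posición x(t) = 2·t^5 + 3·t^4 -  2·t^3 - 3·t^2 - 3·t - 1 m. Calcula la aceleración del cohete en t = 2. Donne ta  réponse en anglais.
Starting from position x(t) = 2·t^5 + 3·t^4 - 2·t^3 - 3·t^2 - 3·t - 1, we take 2 derivatives. The derivative of position gives velocity: v(t) = 10·t^4 + 12·t^3 - 6·t^2 - 6·t - 3. The derivative of velocity gives acceleration: a(t) = 40·t^3 + 36·t^2 - 12·t - 6. From the given acceleration equation a(t) = 40·t^3 + 36·t^2 - 12·t - 6, we substitute t = 2 to get a = 434.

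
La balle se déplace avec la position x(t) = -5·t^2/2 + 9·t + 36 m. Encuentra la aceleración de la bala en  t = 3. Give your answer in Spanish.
Partiendo de la posición x(t) = -5·t^2/2 + 9·t + 36, tomamos 2 derivadas. Tomando d/dt de x(t), encontramos v(t) = 9 - 5·t. La derivada de la velocidad da la aceleración: a(t) = -5. Usando a(t) = -5 y sustituyendo t = 3, encontramos a = -5.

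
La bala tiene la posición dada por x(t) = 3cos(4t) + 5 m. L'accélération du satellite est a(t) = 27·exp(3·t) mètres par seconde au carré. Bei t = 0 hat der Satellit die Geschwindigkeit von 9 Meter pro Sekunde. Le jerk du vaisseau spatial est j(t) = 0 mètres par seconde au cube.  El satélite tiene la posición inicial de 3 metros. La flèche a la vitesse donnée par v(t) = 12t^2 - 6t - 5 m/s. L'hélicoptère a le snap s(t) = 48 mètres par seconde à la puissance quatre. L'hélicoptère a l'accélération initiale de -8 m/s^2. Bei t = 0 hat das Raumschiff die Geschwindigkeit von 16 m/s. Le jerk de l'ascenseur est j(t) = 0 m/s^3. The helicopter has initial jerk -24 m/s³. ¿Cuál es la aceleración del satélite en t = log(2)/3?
Usando a(t) = 27·exp(3·t) y sustituyendo t = log(2)/3, encontramos a = 54.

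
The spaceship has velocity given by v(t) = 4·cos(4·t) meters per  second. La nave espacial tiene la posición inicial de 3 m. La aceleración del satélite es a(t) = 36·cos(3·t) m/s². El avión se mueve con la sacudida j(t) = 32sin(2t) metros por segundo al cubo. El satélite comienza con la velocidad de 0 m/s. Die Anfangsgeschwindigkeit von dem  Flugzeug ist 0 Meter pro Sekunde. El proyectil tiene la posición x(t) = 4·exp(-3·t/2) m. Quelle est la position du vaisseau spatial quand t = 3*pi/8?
Pour résoudre ceci, nous devons prendre 1 intégrale de notre équation de la vitesse v(t) = 4·cos(4·t). L'intégrale de la vitesse, avec x(0) = 3, donne la position: x(t) = sin(4·t) + 3. En utilisant x(t) = sin(4·t) + 3 et en substituant t = 3*pi/8, nous trouvons x = 2.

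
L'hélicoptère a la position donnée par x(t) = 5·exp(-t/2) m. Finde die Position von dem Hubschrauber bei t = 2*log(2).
Wir haben die Position x(t) = 5·exp(-t/2). Durch Einsetzen von t = 2*log(2): x(2*log(2)) = 5/2.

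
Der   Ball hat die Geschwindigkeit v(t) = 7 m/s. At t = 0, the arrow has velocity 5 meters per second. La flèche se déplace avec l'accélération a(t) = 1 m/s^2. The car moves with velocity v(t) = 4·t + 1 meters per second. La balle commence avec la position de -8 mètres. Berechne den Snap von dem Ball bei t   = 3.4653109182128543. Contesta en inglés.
To solve this, we need to take 3 derivatives of our velocity equation v(t) = 7. Taking d/dt of v(t), we find a(t) = 0. The derivative of acceleration gives jerk: j(t) = 0. Taking d/dt of j(t), we find s(t) = 0. Using s(t) = 0 and substituting t = 3.4653109182128543, we find s = 0.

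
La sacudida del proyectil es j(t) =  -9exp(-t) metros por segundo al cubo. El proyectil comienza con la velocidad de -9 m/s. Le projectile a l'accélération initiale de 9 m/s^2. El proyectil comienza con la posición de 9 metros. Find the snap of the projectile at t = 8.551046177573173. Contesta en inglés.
Starting from jerk j(t) = -9·exp(-t), we take 1 derivative. The derivative of jerk gives snap: s(t) = 9·exp(-t). From the given snap equation s(t) = 9·exp(-t), we substitute t = 8.551046177573173 to get s = 0.00174008450605464.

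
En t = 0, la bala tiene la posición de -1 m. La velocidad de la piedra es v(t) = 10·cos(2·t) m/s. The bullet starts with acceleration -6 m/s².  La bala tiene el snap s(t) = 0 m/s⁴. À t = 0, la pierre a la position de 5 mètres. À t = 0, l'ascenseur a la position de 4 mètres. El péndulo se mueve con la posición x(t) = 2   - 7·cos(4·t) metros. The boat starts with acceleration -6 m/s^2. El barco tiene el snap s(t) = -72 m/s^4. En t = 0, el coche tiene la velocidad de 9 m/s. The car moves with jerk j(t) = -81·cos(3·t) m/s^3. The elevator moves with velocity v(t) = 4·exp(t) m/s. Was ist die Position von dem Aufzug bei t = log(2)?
Ausgehend von der Geschwindigkeit v(t) = 4·exp(t), nehmen wir 1 Stammfunktion. Mit ∫v(t)dt und Anwendung von x(0) = 4, finden wir x(t) = 4·exp(t). Aus der Gleichung für die Position x(t) = 4·exp(t), setzen wir t = log(2) ein und erhalten x = 8.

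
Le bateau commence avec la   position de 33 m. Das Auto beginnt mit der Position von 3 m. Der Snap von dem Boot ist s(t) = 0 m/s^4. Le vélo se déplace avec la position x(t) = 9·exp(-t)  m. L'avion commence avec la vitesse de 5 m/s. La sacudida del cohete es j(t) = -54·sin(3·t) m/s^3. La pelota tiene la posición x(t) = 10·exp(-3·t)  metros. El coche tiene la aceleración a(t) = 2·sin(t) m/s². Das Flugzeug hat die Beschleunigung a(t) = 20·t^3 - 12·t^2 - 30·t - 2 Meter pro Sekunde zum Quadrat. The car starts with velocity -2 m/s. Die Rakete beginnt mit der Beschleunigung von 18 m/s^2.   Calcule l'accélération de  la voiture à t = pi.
En utilisant a(t) = 2·sin(t) et en substituant t = pi, nous trouvons a = 0.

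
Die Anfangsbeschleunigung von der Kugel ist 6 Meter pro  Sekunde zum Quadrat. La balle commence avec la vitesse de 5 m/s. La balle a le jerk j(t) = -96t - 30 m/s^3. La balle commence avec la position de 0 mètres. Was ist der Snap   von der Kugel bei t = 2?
Ausgehend von dem Ruck j(t) = -96·t - 30, nehmen wir 1 Ableitung. Durch Ableiten von dem Ruck erhalten wir den Snap: s(t) = -96. Aus der Gleichung für den Snap s(t) = -96, setzen wir t = 2 ein und erhalten s = -96.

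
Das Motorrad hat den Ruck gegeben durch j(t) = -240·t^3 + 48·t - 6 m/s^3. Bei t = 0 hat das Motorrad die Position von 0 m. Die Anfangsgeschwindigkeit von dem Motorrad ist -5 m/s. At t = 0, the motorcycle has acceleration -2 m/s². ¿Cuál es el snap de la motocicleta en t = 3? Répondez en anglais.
We must differentiate our jerk equation j(t) = -240·t^3 + 48·t - 6 1 time. Taking d/dt of j(t), we find s(t) = 48 - 720·t^2. Using s(t) = 48 - 720·t^2 and substituting t = 3, we find s = -6432.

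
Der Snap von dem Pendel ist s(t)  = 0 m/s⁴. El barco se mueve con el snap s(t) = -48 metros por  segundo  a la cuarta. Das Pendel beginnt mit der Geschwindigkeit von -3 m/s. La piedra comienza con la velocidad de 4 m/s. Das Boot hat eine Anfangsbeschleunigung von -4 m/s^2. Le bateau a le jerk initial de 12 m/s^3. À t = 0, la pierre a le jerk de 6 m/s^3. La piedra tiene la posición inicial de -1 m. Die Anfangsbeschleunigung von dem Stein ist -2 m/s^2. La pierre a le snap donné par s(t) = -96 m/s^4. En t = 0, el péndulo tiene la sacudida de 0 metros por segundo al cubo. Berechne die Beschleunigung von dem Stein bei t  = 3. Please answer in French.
Nous devons intégrer notre équation du snap s(t) = -96 2 fois. En intégrant le snap et en utilisant la condition initiale j(0) = 6, nous obtenons j(t) = 6 - 96·t. L'intégrale du jerk est l'accélération. En utilisant a(0) = -2, nous obtenons a(t) = -48·t^2 + 6·t - 2. Nous avons l'accélération a(t) = -48·t^2 + 6·t - 2. En substituant t = 3: a(3) = -416.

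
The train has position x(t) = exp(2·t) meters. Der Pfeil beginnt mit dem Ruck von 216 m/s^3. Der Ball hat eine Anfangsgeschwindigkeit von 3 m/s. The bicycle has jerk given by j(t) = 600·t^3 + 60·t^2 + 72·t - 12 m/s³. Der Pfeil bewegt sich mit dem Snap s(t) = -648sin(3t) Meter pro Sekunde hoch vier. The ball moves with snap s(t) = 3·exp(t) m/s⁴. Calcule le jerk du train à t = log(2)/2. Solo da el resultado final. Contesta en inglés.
The answer is 16.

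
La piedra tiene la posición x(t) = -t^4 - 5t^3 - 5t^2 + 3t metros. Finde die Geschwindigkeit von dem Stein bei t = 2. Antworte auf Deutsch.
Wir müssen unsere Gleichung für die Position x(t) = -t^4 - 5·t^3 - 5·t^2 + 3·t 1-mal ableiten. Durch Ableiten von der Position erhalten wir die Geschwindigkeit: v(t) = -4·t^3 - 15·t^2 - 10·t + 3. Mit v(t) = -4·t^3 - 15·t^2 - 10·t + 3 und Einsetzen von t = 2, finden wir v = -109.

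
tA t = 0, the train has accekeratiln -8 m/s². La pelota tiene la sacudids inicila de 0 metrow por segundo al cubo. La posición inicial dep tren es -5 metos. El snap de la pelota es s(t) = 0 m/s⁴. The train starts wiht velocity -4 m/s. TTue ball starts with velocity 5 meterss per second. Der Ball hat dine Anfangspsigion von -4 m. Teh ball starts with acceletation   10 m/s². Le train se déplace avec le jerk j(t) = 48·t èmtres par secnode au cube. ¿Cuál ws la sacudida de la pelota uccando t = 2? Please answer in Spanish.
Debemos encontrar la antiderivada de nuestra ecuación del snap s(t) = 0 1 vez. La integral del snap es la sacudida. Usando j(0) = 0, obtenemos j(t) = 0. Tenemos la sacudida j(t) = 0. Sustituyendo t = 2: j(2) = 0.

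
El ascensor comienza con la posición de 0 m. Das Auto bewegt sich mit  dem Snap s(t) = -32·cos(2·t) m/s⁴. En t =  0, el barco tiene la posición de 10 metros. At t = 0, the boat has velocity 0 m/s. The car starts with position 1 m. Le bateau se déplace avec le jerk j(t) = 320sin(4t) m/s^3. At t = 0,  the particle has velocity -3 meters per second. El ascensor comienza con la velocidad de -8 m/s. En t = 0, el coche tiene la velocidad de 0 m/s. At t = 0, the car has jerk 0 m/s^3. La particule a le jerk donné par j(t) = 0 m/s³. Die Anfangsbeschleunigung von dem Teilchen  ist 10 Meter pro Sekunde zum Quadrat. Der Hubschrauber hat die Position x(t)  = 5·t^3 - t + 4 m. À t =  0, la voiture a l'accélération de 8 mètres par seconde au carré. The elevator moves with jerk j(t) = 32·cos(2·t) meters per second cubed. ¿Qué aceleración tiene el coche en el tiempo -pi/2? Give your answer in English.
We need to integrate our snap equation s(t) = -32·cos(2·t) 2 times. The antiderivative of snap is jerk. Using j(0) = 0, we get j(t) = -16·sin(2·t). Integrating jerk and using the initial condition a(0) = 8, we get a(t) = 8·cos(2·t). We have acceleration a(t) = 8·cos(2·t). Substituting t = -pi/2: a(-pi/2) = -8.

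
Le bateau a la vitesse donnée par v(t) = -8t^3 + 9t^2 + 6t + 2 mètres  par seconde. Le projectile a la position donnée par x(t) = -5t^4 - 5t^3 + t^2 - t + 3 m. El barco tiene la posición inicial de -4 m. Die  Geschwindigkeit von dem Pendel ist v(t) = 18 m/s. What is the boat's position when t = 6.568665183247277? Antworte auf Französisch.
Nous devons intégrer notre équation de la vitesse v(t) = -8·t^3 + 9·t^2 + 6·t + 2 1 fois. La primitive de la vitesse est la position. En utilisant x(0) = -4, nous obtenons x(t) = -2·t^4 + 3·t^3 + 3·t^2 + 2·t - 4. Nous avons la position x(t) = -2·t^4 + 3·t^3 + 3·t^2 + 2·t - 4. En substituant t = 6.568665183247277: x(6.568665183247277) = -2734.54859860349.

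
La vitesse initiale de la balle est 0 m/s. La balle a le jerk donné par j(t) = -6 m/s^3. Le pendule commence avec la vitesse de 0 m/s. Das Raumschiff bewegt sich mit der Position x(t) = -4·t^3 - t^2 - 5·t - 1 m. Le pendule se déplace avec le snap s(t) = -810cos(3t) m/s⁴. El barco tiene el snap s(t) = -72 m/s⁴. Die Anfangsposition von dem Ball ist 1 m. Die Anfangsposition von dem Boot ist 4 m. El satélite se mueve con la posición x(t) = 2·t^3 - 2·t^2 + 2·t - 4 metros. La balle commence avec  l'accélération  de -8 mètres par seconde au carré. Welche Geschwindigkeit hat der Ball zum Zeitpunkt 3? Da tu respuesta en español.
Para resolver esto, necesitamos tomar 2 antiderivadas de nuestra ecuación de la sacudida j(t) = -6. Integrando la sacudida y usando la condición inicial a(0) = -8, obtenemos a(t) = -6·t - 8. Integrando la aceleración y usando la condición inicial v(0) = 0, obtenemos v(t) = t·(-3·t - 8). Usando v(t) = t·(-3·t - 8) y sustituyendo t = 3, encontramos v = -51.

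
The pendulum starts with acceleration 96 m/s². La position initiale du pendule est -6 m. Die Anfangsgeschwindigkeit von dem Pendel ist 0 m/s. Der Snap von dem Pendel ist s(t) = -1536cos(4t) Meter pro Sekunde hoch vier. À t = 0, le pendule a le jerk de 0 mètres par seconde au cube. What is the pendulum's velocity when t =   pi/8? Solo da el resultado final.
At t = pi/8, v = 24.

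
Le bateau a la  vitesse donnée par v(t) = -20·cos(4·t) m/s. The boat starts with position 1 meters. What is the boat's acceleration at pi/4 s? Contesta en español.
Debemos derivar nuestra ecuación de la velocidad v(t) = -20·cos(4·t) 1 vez. La derivada de la velocidad da la aceleración: a(t) = 80·sin(4·t). De la ecuación de la aceleración a(t) = 80·sin(4·t), sustituimos t = pi/4 para obtener a = 0.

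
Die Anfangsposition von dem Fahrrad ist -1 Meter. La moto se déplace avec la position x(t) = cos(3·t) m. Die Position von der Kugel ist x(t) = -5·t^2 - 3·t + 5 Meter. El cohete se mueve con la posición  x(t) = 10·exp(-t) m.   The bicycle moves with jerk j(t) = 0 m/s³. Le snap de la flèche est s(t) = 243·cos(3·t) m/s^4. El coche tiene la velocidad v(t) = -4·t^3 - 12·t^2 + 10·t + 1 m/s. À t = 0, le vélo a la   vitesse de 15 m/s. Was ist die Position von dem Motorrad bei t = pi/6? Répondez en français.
Nous avons la position x(t) = cos(3·t). En substituant t = pi/6: x(pi/6) = 0.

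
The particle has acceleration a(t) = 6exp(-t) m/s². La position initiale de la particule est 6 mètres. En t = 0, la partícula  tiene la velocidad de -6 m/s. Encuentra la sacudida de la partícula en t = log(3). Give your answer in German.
Ausgehend von der Beschleunigung a(t) = 6·exp(-t), nehmen wir 1 Ableitung. Die Ableitung von der Beschleunigung ergibt den Ruck: j(t) = -6·exp(-t). Wir haben den Ruck j(t) = -6·exp(-t). Durch Einsetzen von t = log(3): j(log(3)) = -2.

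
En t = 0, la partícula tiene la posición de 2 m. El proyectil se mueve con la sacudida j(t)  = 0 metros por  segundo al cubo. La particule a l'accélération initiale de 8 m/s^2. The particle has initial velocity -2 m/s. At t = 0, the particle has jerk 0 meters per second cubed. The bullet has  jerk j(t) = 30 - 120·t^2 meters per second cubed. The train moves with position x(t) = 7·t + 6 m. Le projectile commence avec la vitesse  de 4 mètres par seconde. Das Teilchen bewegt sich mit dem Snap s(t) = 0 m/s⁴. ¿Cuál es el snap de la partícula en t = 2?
Tenemos el snap s(t) = 0. Sustituyendo t = 2: s(2) = 0.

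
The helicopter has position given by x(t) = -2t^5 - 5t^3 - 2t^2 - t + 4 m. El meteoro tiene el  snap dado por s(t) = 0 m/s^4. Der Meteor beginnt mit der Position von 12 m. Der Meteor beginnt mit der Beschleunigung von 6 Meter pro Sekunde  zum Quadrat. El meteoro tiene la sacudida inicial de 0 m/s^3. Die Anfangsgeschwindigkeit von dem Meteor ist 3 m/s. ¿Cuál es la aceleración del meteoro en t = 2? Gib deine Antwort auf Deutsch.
Um dies zu lösen, müssen wir 2 Integrale unserer Gleichung für den Snap s(t) = 0 finden. Mit ∫s(t)dt und Anwendung von j(0) = 0, finden wir j(t) = 0. Durch Integration von dem Ruck und Verwendung der Anfangsbedingung a(0) = 6, erhalten wir a(t) = 6. Wir haben die Beschleunigung a(t) = 6. Durch Einsetzen von t = 2: a(2) = 6.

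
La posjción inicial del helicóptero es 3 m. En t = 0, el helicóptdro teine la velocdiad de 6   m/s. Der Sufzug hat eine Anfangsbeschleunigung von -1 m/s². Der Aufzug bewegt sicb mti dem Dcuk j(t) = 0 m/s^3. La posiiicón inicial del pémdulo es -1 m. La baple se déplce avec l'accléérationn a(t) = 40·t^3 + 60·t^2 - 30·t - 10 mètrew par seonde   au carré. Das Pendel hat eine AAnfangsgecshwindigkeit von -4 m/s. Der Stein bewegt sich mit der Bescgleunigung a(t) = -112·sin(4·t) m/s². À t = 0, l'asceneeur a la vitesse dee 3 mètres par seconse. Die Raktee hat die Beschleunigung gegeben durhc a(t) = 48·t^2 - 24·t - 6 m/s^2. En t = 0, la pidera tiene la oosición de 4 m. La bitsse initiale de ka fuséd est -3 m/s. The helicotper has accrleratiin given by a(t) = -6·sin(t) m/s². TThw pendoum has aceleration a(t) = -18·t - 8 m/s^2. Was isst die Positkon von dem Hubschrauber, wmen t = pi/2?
Wir müssen das Integral unserer Gleichung für die Beschleunigung a(t) = -6·sin(t) 2-mal finden. Die Stammfunktion von der Beschleunigung ist die Geschwindigkeit. Mit v(0) = 6 erhalten wir v(t) = 6·cos(t). Durch Integration von der Geschwindigkeit und Verwendung der Anfangsbedingung x(0) = 3, erhalten wir x(t) = 6·sin(t) + 3. Aus der Gleichung für die Position x(t) = 6·sin(t) + 3, setzen wir t = pi/2 ein und erhalten x = 9.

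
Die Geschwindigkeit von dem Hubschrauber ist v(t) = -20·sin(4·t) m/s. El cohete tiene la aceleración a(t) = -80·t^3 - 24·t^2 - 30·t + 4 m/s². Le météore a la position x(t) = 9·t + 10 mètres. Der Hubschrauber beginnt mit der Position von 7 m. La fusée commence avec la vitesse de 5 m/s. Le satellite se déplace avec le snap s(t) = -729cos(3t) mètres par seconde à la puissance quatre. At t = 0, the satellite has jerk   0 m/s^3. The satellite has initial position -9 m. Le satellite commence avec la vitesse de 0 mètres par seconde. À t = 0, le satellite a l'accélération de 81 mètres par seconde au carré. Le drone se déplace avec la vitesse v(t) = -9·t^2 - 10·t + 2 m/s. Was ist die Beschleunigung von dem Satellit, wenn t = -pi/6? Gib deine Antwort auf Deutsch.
Wir müssen unsere Gleichung für den Snap s(t) = -729·cos(3·t) 2-mal integrieren. Durch Integration von dem Snap und Verwendung der Anfangsbedingung j(0) = 0, erhalten wir j(t) = -243·sin(3·t). Durch Integration von dem Ruck und Verwendung der Anfangsbedingung a(0) = 81, erhalten wir a(t) = 81·cos(3·t). Mit a(t) = 81·cos(3·t) und Einsetzen von t = -pi/6, finden wir a = 0.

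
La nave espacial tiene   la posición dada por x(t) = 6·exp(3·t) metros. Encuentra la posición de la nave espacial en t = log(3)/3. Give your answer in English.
Using x(t) = 6·exp(3·t) and substituting t = log(3)/3, we find x = 18.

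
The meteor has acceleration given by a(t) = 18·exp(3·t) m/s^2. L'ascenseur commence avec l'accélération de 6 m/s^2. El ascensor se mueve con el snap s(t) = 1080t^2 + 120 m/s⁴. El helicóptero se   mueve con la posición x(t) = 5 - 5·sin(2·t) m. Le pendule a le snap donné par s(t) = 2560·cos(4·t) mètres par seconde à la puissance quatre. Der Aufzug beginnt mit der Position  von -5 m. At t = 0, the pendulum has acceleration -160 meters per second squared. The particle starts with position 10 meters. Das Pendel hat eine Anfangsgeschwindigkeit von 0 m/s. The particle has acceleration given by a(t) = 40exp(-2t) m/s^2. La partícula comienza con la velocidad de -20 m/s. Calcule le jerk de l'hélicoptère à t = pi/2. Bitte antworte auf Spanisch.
Debemos derivar nuestra ecuación de la posición x(t) = 5 - 5·sin(2·t) 3 veces. La derivada de la posición da la velocidad: v(t) = -10·cos(2·t). La derivada de la velocidad da la aceleración: a(t) = 20·sin(2·t). Tomando d/dt de a(t), encontramos j(t) = 40·cos(2·t). De la ecuación de la sacudida j(t) = 40·cos(2·t), sustituimos t = pi/2 para obtener j = -40.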